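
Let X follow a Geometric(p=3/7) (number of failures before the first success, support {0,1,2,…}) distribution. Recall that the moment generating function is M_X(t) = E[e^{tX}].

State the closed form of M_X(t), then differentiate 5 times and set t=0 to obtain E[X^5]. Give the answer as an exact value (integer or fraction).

E[X^5] = M′′′′′(0) = 135628/81

M_X(t) = 3/(7*(1 - 4*e^(t)/7))
M′(t) = 12*e^(t)/(16*e^(2*t) - 56*e^(t) + 49)
M′′(t) = (-48*e^(2*t) - 84*e^(t))/(64*e^(3*t) - 336*e^(2*t) + 588*e^(t) - 343)
M′′′(t) = (192*e^(3*t) + 1344*e^(2*t) + 588*e^(t))/(256*e^(4*t) - 1792*e^(3*t) + 4704*e^(2*t) - 5488*e^(t) + 2401)
M′′′′(t) = (-768*e^(4*t) - 14784*e^(3*t) - 25872*e^(2*t) - 4116*e^(t))/(1024*e^(5*t) - 8960*e^(4*t) + 31360*e^(3*t) - 54880*e^(2*t) + 48020*e^(t) - 16807)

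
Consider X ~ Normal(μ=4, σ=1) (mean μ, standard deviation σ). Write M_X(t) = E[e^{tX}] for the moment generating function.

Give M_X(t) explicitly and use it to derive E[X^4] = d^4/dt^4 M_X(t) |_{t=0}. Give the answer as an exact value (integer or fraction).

E[X^4] = D^4[M](0) = 355

M_X(t) = e^(t^2/2 + 4*t)
D^4[M](t) = t^4*e^(4*t)*e^(t^2/2) + 16*t^3*e^(4*t)*e^(t^2/2) + 102*t^2*e^(4*t)*e^(t^2/2) + 304*t*e^(4*t)*e^(t^2/2) + 355*e^(4*t)*e^(t^2/2)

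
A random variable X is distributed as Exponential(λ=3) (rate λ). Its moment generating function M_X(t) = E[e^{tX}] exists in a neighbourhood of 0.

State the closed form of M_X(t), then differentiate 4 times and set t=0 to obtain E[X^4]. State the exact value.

M_X(t) = 3/(3 - t)
dM/dt = 3/(t^2 - 6*t + 9)
d^2M/dt^2 = -6/(t^3 - 9*t^2 + 27*t - 27)
d^3M/dt^3 = 18/(t^4 - 12*t^3 + 54*t^2 - 108*t + 81)
d^4M/dt^4 = -72/(t^5 - 15*t^4 + 90*t^3 - 270*t^2 + 405*t - 243)

E[X^4] = d^4M/dt^4 |_{t=0} = 8/27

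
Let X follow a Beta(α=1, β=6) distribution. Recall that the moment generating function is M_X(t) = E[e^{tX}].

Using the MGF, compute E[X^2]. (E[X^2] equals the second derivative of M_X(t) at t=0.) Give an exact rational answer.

E[X^2] = D^2[M](0) = 1/28

M_X(t) = ₁F₁(1; 7; t)
D^2[M](t) = ₁F₁(3; 9; t)/28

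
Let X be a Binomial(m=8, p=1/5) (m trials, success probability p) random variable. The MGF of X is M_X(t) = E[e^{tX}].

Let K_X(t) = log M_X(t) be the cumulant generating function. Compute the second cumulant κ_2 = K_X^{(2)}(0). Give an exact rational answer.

κ_2 = K^(2)(0) = 32/25

M_X(t) = (e^(t)/5 + 4/5)^8
K_X(t) = log M_X(t) = 8*log(e^(t)/5 + 4/5)
K^(2)(t) = 32*e^(t)/(e^(2*t) + 8*e^(t) + 16)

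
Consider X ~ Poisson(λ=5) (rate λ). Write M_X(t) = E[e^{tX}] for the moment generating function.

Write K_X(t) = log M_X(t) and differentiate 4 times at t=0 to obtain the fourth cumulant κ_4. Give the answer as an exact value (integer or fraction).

κ_4 = K^(4)(0) = 5

M_X(t) = e^(5*e^(t) - 5)
K_X(t) = log M_X(t) = 5*e^(t) - 5
K^(4)(t) = 5*e^(t)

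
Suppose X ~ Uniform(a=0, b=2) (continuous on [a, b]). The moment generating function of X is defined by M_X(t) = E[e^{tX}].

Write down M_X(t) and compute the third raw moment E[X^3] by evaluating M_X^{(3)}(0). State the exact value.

M_X(t) = (e^(2*t) - 1)/(2*t)
dM/dt = (2*t*e^(2*t) - e^(2*t) + 1)/(2*t^2)
d^2M/dt^2 = (2*t^2*e^(2*t) - 2*t*e^(2*t) + e^(2*t) - 1)/t^3
d^3M/dt^3 = (4*t^3*e^(2*t) - 6*t^2*e^(2*t) + 6*t*e^(2*t) - 3*e^(2*t) + 3)/t^4

E[X^3] = d^3M/dt^3 |_{t=0} = 2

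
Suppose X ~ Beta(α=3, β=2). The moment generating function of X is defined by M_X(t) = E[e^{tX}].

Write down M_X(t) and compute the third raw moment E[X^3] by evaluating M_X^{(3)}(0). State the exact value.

E[X^3] = d^3M/dt^3 |_{t=0} = 2/7

M_X(t) = ₁F₁(3; 5; t)
dM/dt = 3*₁F₁(4; 6; t)/5
d^2M/dt^2 = 2*₁F₁(5; 7; t)/5
d^3M/dt^3 = 2*₁F₁(6; 8; t)/7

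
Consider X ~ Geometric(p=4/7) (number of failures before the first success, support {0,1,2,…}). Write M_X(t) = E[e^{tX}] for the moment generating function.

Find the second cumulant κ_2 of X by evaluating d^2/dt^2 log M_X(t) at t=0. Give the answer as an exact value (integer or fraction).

M_X(t) = 4/(7*(1 - 3*e^(t)/7))
K_X(t) = log M_X(t) = -log(1 - 3*e^(t)/7) - log(7) + 2*log(2)
dK/dt = -3*e^(t)/(3*e^(t) - 7)
d^2K/dt^2 = 21*e^(t)/(9*e^(2*t) - 42*e^(t) + 49)

κ_2 = d^2K/dt^2 |_{t=0} = 21/16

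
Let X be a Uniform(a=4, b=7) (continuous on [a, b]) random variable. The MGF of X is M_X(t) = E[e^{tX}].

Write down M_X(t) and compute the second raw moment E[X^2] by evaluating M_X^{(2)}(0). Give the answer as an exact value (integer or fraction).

E[X^2] = M^(2)(0) = 31

M_X(t) = (e^(7*t) - e^(4*t))/(3*t)
M^(2)(t) = (49*t^2*e^(7*t) - 16*t^2*e^(4*t) - 14*t*e^(7*t) + 8*t*e^(4*t) + 2*e^(7*t) - 2*e^(4*t))/(3*t^3)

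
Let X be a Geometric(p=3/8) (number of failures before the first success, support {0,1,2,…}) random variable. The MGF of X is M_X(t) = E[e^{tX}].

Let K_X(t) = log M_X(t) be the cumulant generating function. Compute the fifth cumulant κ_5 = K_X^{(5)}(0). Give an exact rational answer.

κ_5 = K′′′′′(0) = 84760/81

M_X(t) = 3/(8*(1 - 5*e^(t)/8))
K_X(t) = log M_X(t) = -log(1 - 5*e^(t)/8) - 3*log(2) + log(3)
K′(t) = -5*e^(t)/(5*e^(t) - 8)
K′′(t) = 40*e^(t)/(25*e^(2*t) - 80*e^(t) + 64)
K′′′(t) = (-200*e^(2*t) - 320*e^(t))/(125*e^(3*t) - 600*e^(2*t) + 960*e^(t) - 512)
K′′′′(t) = (1000*e^(3*t) + 6400*e^(2*t) + 2560*e^(t))/(625*e^(4*t) - 4000*e^(3*t) + 9600*e^(2*t) - 10240*e^(t) + 4096)
K′′′′′(t) = (-5000*e^(4*t) - 88000*e^(3*t) - 140800*e^(2*t) - 20480*e^(t))/(3125*e^(5*t) - 25000*e^(4*t) + 80000*e^(3*t) - 128000*e^(2*t) + 102400*e^(t) - 32768)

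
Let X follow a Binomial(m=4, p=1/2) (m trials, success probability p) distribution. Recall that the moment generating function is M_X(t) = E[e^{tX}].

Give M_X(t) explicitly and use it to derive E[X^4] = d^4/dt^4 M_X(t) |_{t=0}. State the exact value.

E[X^4] = M^(4)(0) = 85/2

M_X(t) = (e^(t)/2 + 1/2)^4
M^(4)(t) = 16*e^(4*t) + 81*e^(3*t)/4 + 6*e^(2*t) + e^(t)/4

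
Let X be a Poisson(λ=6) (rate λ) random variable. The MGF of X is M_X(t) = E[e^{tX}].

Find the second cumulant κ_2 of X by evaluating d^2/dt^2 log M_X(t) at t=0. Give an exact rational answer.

κ_2 = d^2K/dt^2 |_{t=0} = 6

M_X(t) = e^(6*e^(t) - 6)
K_X(t) = log M_X(t) = 6*e^(t) - 6
dK/dt = 6*e^(t)
d^2K/dt^2 = 6*e^(t)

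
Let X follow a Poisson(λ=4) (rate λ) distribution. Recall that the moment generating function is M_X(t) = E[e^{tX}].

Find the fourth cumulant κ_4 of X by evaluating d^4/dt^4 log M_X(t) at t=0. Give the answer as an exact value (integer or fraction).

κ_4 = d^4K/dt^4 |_{t=0} = 4

M_X(t) = e^(4*e^(t) - 4)
K_X(t) = log M_X(t) = 4*e^(t) - 4
dK/dt = 4*e^(t)
d^2K/dt^2 = 4*e^(t)
d^3K/dt^3 = 4*e^(t)
d^4K/dt^4 = 4*e^(t)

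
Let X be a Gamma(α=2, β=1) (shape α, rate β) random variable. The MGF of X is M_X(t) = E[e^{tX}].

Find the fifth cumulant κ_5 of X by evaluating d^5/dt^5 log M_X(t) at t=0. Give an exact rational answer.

κ_5 = K′′′′′(0) = 48

M_X(t) = (1 - t)^(-2)
K_X(t) = log M_X(t) = -2*log(1 - t)
K′(t) = -2/(t - 1)
K′′(t) = 2/(t^2 - 2*t + 1)
K′′′(t) = -4/(t^3 - 3*t^2 + 3*t - 1)
K′′′′(t) = 12/(t^4 - 4*t^3 + 6*t^2 - 4*t + 1)
K′′′′′(t) = -48/(t^5 - 5*t^4 + 10*t^3 - 10*t^2 + 5*t - 1)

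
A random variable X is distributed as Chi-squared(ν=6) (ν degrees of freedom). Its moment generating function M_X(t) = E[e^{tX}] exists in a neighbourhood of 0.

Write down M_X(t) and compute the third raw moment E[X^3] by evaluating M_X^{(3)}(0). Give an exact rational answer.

M_X(t) = (1 - 2*t)^(-3)
dM/dt = 6/(16*t^4 - 32*t^3 + 24*t^2 - 8*t + 1)
d^2M/dt^2 = -48/(32*t^5 - 80*t^4 + 80*t^3 - 40*t^2 + 10*t - 1)
d^3M/dt^3 = 480/(64*t^6 - 192*t^5 + 240*t^4 - 160*t^3 + 60*t^2 - 12*t + 1)

E[X^3] = d^3M/dt^3 |_{t=0} = 480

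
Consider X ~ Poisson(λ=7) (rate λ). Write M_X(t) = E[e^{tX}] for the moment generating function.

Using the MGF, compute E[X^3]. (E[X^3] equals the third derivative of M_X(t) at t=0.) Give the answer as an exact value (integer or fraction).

M_X(t) = e^(7*e^(t) - 7)
M^(3)(t) = (343*e^(3*t)*e^(7*e^(t)) + 147*e^(2*t)*e^(7*e^(t)) + 7*e^(t)*e^(7*e^(t)))*e^(-7)

E[X^3] = M^(3)(0) = 497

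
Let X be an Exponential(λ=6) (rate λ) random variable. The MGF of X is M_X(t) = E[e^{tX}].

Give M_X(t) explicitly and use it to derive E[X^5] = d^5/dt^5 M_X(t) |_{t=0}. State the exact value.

M_X(t) = 6/(6 - t)
M′(t) = 6/(t^2 - 12*t + 36)
M′′(t) = -12/(t^3 - 18*t^2 + 108*t - 216)
M′′′(t) = 36/(t^4 - 24*t^3 + 216*t^2 - 864*t + 1296)
M′′′′(t) = -144/(t^5 - 30*t^4 + 360*t^3 - 2160*t^2 + 6480*t - 7776)
M′′′′′(t) = 720/(t^6 - 36*t^5 + 540*t^4 - 4320*t^3 + 19440*t^2 - 46656*t + 46656)

E[X^5] = M′′′′′(0) = 5/324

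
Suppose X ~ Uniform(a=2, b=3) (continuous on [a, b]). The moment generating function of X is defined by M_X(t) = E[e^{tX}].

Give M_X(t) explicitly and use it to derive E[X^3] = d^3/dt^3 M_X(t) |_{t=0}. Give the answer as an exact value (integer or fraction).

E[X^3] = D^3[M](0) = 65/4

M_X(t) = (e^(3*t) - e^(2*t))/t
D^3[M](t) = (27*t^3*e^(3*t) - 8*t^3*e^(2*t) - 27*t^2*e^(3*t) + 12*t^2*e^(2*t) + 18*t*e^(3*t) - 12*t*e^(2*t) - 6*e^(3*t) + 6*e^(2*t))/t^4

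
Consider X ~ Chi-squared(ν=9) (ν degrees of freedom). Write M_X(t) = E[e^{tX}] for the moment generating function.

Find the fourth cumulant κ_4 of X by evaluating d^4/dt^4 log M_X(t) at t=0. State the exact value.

M_X(t) = (1 - 2*t)^(-9/2)
K_X(t) = log M_X(t) = -9*log(1 - 2*t)/2
K′(t) = -9/(2*t - 1)
K′′(t) = 18/(4*t^2 - 4*t + 1)
K′′′(t) = -72/(8*t^3 - 12*t^2 + 6*t - 1)
K′′′′(t) = 432/(16*t^4 - 32*t^3 + 24*t^2 - 8*t + 1)

κ_4 = K′′′′(0) = 432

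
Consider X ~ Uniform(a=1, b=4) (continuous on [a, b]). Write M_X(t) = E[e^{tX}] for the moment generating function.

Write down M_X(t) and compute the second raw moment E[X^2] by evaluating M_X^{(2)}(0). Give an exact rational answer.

M_X(t) = (e^(4*t) - e^(t))/(3*t)
dM/dt = (4*t*e^(4*t) - t*e^(t) - e^(4*t) + e^(t))/(3*t^2)
d^2M/dt^2 = (16*t^2*e^(4*t) - t^2*e^(t) - 8*t*e^(4*t) + 2*t*e^(t) + 2*e^(4*t) - 2*e^(t))/(3*t^3)

E[X^2] = d^2M/dt^2 |_{t=0} = 7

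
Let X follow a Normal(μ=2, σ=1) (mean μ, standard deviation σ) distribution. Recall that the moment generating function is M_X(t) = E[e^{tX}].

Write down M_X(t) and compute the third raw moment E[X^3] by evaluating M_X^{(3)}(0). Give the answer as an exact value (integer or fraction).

E[X^3] = D^3[M](0) = 14

M_X(t) = e^(t^2/2 + 2*t)
D^3[M](t) = t^3*e^(2*t)*e^(t^2/2) + 6*t^2*e^(2*t)*e^(t^2/2) + 15*t*e^(2*t)*e^(t^2/2) + 14*e^(2*t)*e^(t^2/2)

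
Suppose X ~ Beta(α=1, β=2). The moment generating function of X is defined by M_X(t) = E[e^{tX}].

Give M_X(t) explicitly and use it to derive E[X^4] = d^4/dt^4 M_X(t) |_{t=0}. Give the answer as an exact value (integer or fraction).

M_X(t) = ₁F₁(1; 3; t)
M^(4)(t) = ₁F₁(5; 7; t)/15

E[X^4] = M^(4)(0) = 1/15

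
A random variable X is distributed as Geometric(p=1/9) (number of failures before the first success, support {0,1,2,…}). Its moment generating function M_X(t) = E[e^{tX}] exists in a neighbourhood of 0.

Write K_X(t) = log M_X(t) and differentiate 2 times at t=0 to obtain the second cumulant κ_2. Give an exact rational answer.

M_X(t) = 1/(9*(1 - 8*e^(t)/9))
K_X(t) = log M_X(t) = -log(1 - 8*e^(t)/9) - 2*log(3)
K′(t) = -8*e^(t)/(8*e^(t) - 9)
K′′(t) = 72*e^(t)/(64*e^(2*t) - 144*e^(t) + 81)

κ_2 = K′′(0) = 72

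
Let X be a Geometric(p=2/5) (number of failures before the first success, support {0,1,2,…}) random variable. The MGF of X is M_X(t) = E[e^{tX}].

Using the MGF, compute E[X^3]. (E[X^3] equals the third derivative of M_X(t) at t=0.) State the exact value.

E[X^3] = M′′′(0) = 141/4

M_X(t) = 2/(5*(1 - 3*e^(t)/5))
M′(t) = 6*e^(t)/(9*e^(2*t) - 30*e^(t) + 25)
M′′(t) = (-18*e^(2*t) - 30*e^(t))/(27*e^(3*t) - 135*e^(2*t) + 225*e^(t) - 125)
M′′′(t) = (54*e^(3*t) + 360*e^(2*t) + 150*e^(t))/(81*e^(4*t) - 540*e^(3*t) + 1350*e^(2*t) - 1500*e^(t) + 625)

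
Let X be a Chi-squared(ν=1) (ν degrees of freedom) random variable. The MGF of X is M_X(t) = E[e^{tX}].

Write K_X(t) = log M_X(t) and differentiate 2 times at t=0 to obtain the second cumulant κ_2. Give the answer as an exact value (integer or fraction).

κ_2 = D^2[K](0) = 2

M_X(t) = 1/√(1 - 2*t)
K_X(t) = log M_X(t) = -log(1 - 2*t)/2
D^2[K](t) = 2/(4*t^2 - 4*t + 1)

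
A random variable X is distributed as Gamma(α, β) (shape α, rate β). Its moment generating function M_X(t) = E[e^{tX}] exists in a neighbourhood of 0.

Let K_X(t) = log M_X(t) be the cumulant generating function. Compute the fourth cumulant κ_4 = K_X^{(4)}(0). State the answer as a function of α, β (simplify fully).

M_X(t) = (β/(β - t))^α
K_X(t) = log M_X(t) = α*(log(β) - log(β - t))
D^4[K](t) = 6*α/(β^4 - 4*β^3*t + 6*β^2*t^2 - 4*β*t^3 + t^4)

κ_4 = D^4[K](0) = 6*α/β^4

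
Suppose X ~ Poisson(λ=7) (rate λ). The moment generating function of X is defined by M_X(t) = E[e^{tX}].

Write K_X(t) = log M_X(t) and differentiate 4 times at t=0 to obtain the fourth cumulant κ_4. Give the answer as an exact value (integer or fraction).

M_X(t) = e^(7*e^(t) - 7)
K_X(t) = log M_X(t) = 7*e^(t) - 7
dK/dt = 7*e^(t)
d^2K/dt^2 = 7*e^(t)
d^3K/dt^3 = 7*e^(t)
d^4K/dt^4 = 7*e^(t)

κ_4 = d^4K/dt^4 |_{t=0} = 7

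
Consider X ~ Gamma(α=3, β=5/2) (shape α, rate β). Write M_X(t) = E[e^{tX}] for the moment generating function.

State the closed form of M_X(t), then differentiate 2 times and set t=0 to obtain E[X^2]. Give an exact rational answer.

E[X^2] = D^2[M](0) = 48/25

M_X(t) = 125/(8*(5/2 - t)^3)
D^2[M](t) = -6000/(32*t^5 - 400*t^4 + 2000*t^3 - 5000*t^2 + 6250*t - 3125)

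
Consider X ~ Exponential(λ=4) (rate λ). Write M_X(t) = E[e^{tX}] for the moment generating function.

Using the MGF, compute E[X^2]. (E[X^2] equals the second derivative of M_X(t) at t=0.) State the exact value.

M_X(t) = 4/(4 - t)
D^2[M](t) = -8/(t^3 - 12*t^2 + 48*t - 64)

E[X^2] = D^2[M](0) = 1/8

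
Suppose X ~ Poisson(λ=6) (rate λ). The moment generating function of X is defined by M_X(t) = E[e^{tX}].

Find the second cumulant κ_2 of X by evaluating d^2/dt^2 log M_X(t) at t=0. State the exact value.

κ_2 = d^2K/dt^2 |_{t=0} = 6

M_X(t) = e^(6*e^(t) - 6)
K_X(t) = log M_X(t) = 6*e^(t) - 6
dK/dt = 6*e^(t)
d^2K/dt^2 = 6*e^(t)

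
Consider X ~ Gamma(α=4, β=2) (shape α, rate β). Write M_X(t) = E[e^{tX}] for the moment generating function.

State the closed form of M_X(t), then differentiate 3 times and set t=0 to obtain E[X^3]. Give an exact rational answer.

M_X(t) = 16/(2 - t)^4
M′(t) = -64/(t^5 - 10*t^4 + 40*t^3 - 80*t^2 + 80*t - 32)
M′′(t) = 320/(t^6 - 12*t^5 + 60*t^4 - 160*t^3 + 240*t^2 - 192*t + 64)
M′′′(t) = -1920/(t^7 - 14*t^6 + 84*t^5 - 280*t^4 + 560*t^3 - 672*t^2 + 448*t - 128)

E[X^3] = M′′′(0) = 15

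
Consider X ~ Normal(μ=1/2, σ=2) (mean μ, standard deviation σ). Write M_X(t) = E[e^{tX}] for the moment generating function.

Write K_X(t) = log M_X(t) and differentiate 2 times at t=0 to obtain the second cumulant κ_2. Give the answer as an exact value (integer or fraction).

κ_2 = d^2K/dt^2 |_{t=0} = 4

M_X(t) = e^(2*t^2 + t/2)
K_X(t) = log M_X(t) = 2*t^2 + t/2
dK/dt = 4*t + 1/2
d^2K/dt^2 = 4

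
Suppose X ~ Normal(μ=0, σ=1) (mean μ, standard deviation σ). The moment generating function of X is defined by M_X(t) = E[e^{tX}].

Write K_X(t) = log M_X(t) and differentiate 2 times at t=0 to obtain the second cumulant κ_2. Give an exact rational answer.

κ_2 = K′′(0) = 1

M_X(t) = e^(t^2/2)
K_X(t) = log M_X(t) = t^2/2
K′(t) = t
K′′(t) = 1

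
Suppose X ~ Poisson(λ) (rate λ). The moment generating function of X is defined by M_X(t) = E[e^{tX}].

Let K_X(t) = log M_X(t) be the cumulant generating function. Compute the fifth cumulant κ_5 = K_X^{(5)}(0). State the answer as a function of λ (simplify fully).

κ_5 = d^5K/dt^5 |_{t=0} = λ

M_X(t) = e^(λ*(e^(t) - 1))
K_X(t) = log M_X(t) = λ*(e^(t) - 1)
dK/dt = λ*e^(t)
d^2K/dt^2 = λ*e^(t)
d^3K/dt^3 = λ*e^(t)
d^4K/dt^4 = λ*e^(t)
d^5K/dt^5 = λ*e^(t)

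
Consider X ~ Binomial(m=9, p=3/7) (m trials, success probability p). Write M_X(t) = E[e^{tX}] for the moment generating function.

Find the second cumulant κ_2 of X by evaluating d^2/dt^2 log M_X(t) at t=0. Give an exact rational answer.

M_X(t) = (3*e^(t)/7 + 4/7)^9
K_X(t) = log M_X(t) = 9*log(3*e^(t)/7 + 4/7)
D^2[K](t) = 108*e^(t)/(9*e^(2*t) + 24*e^(t) + 16)

κ_2 = D^2[K](0) = 108/49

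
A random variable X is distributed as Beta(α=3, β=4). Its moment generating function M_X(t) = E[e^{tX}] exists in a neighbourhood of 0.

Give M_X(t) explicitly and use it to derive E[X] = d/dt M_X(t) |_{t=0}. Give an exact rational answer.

M_X(t) = ₁F₁(3; 7; t)
D[M](t) = 3*₁F₁(4; 8; t)/7

E[X] = D[M](0) = 3/7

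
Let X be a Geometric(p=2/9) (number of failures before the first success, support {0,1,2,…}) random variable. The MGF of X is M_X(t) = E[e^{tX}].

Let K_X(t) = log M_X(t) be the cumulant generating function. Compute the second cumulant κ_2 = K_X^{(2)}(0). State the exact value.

κ_2 = K′′(0) = 63/4

M_X(t) = 2/(9*(1 - 7*e^(t)/9))
K_X(t) = log M_X(t) = -log(1 - 7*e^(t)/9) - 2*log(3) + log(2)
K′(t) = -7*e^(t)/(7*e^(t) - 9)
K′′(t) = 63*e^(t)/(49*e^(2*t) - 126*e^(t) + 81)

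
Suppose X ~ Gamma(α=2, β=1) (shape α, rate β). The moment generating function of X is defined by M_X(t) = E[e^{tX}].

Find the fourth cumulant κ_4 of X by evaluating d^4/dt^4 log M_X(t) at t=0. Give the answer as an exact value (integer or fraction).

κ_4 = D^4[K](0) = 12

M_X(t) = (1 - t)^(-2)
K_X(t) = log M_X(t) = -2*log(1 - t)
D^4[K](t) = 12/(t^4 - 4*t^3 + 6*t^2 - 4*t + 1)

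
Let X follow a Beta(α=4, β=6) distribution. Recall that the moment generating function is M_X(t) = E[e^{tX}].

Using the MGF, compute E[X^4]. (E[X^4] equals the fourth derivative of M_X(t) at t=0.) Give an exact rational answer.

E[X^4] = D^4[M](0) = 7/143

M_X(t) = ₁F₁(4; 10; t)
D^4[M](t) = 7*₁F₁(8; 14; t)/143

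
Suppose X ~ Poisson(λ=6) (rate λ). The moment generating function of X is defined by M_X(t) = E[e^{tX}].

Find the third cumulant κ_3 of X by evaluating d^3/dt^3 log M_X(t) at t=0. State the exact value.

M_X(t) = e^(6*e^(t) - 6)
K_X(t) = log M_X(t) = 6*e^(t) - 6
K′(t) = 6*e^(t)
K′′(t) = 6*e^(t)
K′′′(t) = 6*e^(t)

κ_3 = K′′′(0) = 6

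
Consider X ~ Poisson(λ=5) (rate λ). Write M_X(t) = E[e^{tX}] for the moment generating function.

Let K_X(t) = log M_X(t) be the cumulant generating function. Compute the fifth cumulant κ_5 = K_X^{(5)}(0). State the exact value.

κ_5 = K^(5)(0) = 5

M_X(t) = e^(5*e^(t) - 5)
K_X(t) = log M_X(t) = 5*e^(t) - 5
K^(5)(t) = 5*e^(t)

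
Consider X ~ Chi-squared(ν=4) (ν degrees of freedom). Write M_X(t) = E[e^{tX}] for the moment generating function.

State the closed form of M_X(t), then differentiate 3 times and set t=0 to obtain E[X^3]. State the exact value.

M_X(t) = (1 - 2*t)^(-2)
D^3[M](t) = -192/(32*t^5 - 80*t^4 + 80*t^3 - 40*t^2 + 10*t - 1)

E[X^3] = D^3[M](0) = 192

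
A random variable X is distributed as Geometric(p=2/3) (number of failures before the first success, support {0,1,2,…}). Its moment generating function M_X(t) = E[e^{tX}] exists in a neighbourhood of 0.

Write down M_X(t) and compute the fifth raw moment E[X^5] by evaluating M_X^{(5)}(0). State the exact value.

M_X(t) = 2/(3*(1 - e^(t)/3))
M^(5)(t) = (2*e^(5*t) + 156*e^(4*t) + 1188*e^(3*t) + 1404*e^(2*t) + 162*e^(t))/(e^(6*t) - 18*e^(5*t) + 135*e^(4*t) - 540*e^(3*t) + 1215*e^(2*t) - 1458*e^(t) + 729)

E[X^5] = M^(5)(0) = 91/2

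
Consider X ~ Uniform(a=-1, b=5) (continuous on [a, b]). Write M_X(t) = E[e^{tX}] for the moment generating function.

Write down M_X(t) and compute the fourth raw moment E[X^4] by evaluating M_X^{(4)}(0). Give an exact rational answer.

E[X^4] = D^4[M](0) = 521/5

M_X(t) = (e^(5*t) - e^(-t))/(6*t)
D^4[M](t) = (625*t^4*e^(6*t) - t^4 - 500*t^3*e^(6*t) - 4*t^3 + 300*t^2*e^(6*t) - 12*t^2 - 120*t*e^(6*t) - 24*t + 24*e^(6*t) - 24)*e^(-t)/(6*t^5)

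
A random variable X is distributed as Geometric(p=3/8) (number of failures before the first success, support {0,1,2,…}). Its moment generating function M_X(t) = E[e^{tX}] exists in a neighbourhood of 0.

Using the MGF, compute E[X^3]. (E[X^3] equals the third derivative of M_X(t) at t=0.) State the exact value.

M_X(t) = 3/(8*(1 - 5*e^(t)/8))
dM/dt = 15*e^(t)/(25*e^(2*t) - 80*e^(t) + 64)
d^2M/dt^2 = (-75*e^(2*t) - 120*e^(t))/(125*e^(3*t) - 600*e^(2*t) + 960*e^(t) - 512)
d^3M/dt^3 = (375*e^(3*t) + 2400*e^(2*t) + 960*e^(t))/(625*e^(4*t) - 4000*e^(3*t) + 9600*e^(2*t) - 10240*e^(t) + 4096)

E[X^3] = d^3M/dt^3 |_{t=0} = 415/9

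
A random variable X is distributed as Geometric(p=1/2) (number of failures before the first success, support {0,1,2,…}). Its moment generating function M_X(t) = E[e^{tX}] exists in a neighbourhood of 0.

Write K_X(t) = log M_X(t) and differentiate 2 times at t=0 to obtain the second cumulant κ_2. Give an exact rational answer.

M_X(t) = 1/(2*(1 - e^(t)/2))
K_X(t) = log M_X(t) = -log(1 - e^(t)/2) - log(2)
K^(2)(t) = 2*e^(t)/(e^(2*t) - 4*e^(t) + 4)

κ_2 = K^(2)(0) = 2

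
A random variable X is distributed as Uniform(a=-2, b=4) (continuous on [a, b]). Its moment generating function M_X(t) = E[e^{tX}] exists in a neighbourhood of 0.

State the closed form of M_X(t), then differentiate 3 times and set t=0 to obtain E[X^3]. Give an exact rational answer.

E[X^3] = M′′′(0) = 10

M_X(t) = (e^(4*t) - e^(-2*t))/(6*t)
M′(t) = (4*t*e^(6*t) + 2*t - e^(6*t) + 1)*e^(-2*t)/(6*t^2)
M′′(t) = (8*t^2*e^(6*t) - 2*t^2 - 4*t*e^(6*t) - 2*t + e^(6*t) - 1)*e^(-2*t)/(3*t^3)
M′′′(t) = (32*t^3*e^(6*t) + 4*t^3 - 24*t^2*e^(6*t) + 6*t^2 + 12*t*e^(6*t) + 6*t - 3*e^(6*t) + 3)*e^(-2*t)/(3*t^4)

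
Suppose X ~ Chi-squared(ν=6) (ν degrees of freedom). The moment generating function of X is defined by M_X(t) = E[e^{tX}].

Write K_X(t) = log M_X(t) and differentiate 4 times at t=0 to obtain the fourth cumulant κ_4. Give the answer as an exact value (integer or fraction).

M_X(t) = (1 - 2*t)^(-3)
K_X(t) = log M_X(t) = -3*log(1 - 2*t)
D^4[K](t) = 288/(16*t^4 - 32*t^3 + 24*t^2 - 8*t + 1)

κ_4 = D^4[K](0) = 288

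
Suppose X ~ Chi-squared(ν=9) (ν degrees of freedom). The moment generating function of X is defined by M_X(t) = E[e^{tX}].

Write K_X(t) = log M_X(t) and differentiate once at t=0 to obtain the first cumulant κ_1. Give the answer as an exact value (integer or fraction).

κ_1 = K′(0) = 9

M_X(t) = (1 - 2*t)^(-9/2)
K_X(t) = log M_X(t) = -9*log(1 - 2*t)/2
K′(t) = -9/(2*t - 1)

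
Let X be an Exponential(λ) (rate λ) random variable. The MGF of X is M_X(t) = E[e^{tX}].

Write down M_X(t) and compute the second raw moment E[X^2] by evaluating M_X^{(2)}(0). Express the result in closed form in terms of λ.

E[X^2] = M′′(0) = 2/λ^2

M_X(t) = λ/(λ - t)
M′(t) = λ/(λ^2 - 2*λ*t + t^2)
M′′(t) = -2*λ/(-λ^3 + 3*λ^2*t - 3*λ*t^2 + t^3)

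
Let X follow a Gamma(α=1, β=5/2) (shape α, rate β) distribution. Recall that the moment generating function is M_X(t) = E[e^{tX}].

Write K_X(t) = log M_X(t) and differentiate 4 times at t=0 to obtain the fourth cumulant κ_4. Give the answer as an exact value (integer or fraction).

M_X(t) = 5/(2*(5/2 - t))
K_X(t) = log M_X(t) = -log(5/2 - t) - log(2) + log(5)
D^4[K](t) = 96/(16*t^4 - 160*t^3 + 600*t^2 - 1000*t + 625)

κ_4 = D^4[K](0) = 96/625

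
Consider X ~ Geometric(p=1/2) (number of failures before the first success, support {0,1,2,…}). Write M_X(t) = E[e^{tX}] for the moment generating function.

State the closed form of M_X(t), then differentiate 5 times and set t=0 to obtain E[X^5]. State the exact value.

M_X(t) = 1/(2*(1 - e^(t)/2))
M^(5)(t) = (e^(5*t) + 52*e^(4*t) + 264*e^(3*t) + 208*e^(2*t) + 16*e^(t))/(e^(6*t) - 12*e^(5*t) + 60*e^(4*t) - 160*e^(3*t) + 240*e^(2*t) - 192*e^(t) + 64)

E[X^5] = M^(5)(0) = 541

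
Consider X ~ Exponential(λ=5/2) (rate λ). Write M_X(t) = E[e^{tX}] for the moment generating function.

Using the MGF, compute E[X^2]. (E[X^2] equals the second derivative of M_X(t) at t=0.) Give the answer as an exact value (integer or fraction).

E[X^2] = d^2M/dt^2 |_{t=0} = 8/25

M_X(t) = 5/(2*(5/2 - t))
dM/dt = 10/(4*t^2 - 20*t + 25)
d^2M/dt^2 = -40/(8*t^3 - 60*t^2 + 150*t - 125)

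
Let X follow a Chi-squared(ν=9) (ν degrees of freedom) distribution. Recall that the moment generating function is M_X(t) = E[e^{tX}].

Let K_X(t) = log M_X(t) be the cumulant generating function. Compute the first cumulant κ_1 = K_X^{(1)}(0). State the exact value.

M_X(t) = (1 - 2*t)^(-9/2)
K_X(t) = log M_X(t) = -9*log(1 - 2*t)/2
K^(1)(t) = -9/(2*t - 1)

κ_1 = K^(1)(0) = 9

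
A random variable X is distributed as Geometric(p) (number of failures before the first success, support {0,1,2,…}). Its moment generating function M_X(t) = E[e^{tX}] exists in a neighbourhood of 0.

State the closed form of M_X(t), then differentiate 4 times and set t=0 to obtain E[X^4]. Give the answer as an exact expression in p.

E[X^4] = M^(4)(0) = 1 - 15/p + 50/p^2 - 60/p^3 + 24/p^4

M_X(t) = p/(-(1 - p)*e^(t) + 1)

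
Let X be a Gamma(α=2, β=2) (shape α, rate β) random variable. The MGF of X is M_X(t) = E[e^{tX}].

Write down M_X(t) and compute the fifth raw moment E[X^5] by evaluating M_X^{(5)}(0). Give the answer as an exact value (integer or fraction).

M_X(t) = 4/(2 - t)^2
dM/dt = -8/(t^3 - 6*t^2 + 12*t - 8)
d^2M/dt^2 = 24/(t^4 - 8*t^3 + 24*t^2 - 32*t + 16)
d^3M/dt^3 = -96/(t^5 - 10*t^4 + 40*t^3 - 80*t^2 + 80*t - 32)
d^4M/dt^4 = 480/(t^6 - 12*t^5 + 60*t^4 - 160*t^3 + 240*t^2 - 192*t + 64)
d^5M/dt^5 = -2880/(t^7 - 14*t^6 + 84*t^5 - 280*t^4 + 560*t^3 - 672*t^2 + 448*t - 128)

E[X^5] = d^5M/dt^5 |_{t=0} = 45/2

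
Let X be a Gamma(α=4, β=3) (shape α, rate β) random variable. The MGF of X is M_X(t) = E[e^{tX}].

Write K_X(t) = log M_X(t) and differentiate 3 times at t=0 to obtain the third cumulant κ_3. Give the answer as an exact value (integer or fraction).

κ_3 = K′′′(0) = 8/27

M_X(t) = 81/(3 - t)^4
K_X(t) = log M_X(t) = -4*log(3 - t) + 4*log(3)
K′(t) = -4/(t - 3)
K′′(t) = 4/(t^2 - 6*t + 9)
K′′′(t) = -8/(t^3 - 9*t^2 + 27*t - 27)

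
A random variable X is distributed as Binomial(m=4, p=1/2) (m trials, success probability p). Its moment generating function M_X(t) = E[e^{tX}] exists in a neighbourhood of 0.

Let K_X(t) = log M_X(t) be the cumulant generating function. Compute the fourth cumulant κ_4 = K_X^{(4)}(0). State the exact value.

M_X(t) = (e^(t)/2 + 1/2)^4
K_X(t) = log M_X(t) = 4*log(e^(t)/2 + 1/2)
K^(4)(t) = (4*e^(3*t) - 16*e^(2*t) + 4*e^(t))/(e^(4*t) + 4*e^(3*t) + 6*e^(2*t) + 4*e^(t) + 1)

κ_4 = K^(4)(0) = -1/2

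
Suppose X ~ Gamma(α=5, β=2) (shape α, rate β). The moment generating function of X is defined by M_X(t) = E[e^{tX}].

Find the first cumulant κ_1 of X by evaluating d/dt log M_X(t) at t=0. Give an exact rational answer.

κ_1 = D[K](0) = 5/2

M_X(t) = 32/(2 - t)^5
K_X(t) = log M_X(t) = -5*log(2 - t) + 5*log(2)
D[K](t) = -5/(t - 2)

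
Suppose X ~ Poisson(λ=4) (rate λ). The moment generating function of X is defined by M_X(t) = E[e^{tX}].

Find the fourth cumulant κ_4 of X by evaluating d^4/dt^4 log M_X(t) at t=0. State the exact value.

κ_4 = d^4K/dt^4 |_{t=0} = 4

M_X(t) = e^(4*e^(t) - 4)
K_X(t) = log M_X(t) = 4*e^(t) - 4
dK/dt = 4*e^(t)
d^2K/dt^2 = 4*e^(t)
d^3K/dt^3 = 4*e^(t)
d^4K/dt^4 = 4*e^(t)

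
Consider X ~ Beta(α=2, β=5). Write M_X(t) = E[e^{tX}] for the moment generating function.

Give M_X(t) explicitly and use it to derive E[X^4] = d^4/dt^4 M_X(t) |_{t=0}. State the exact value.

E[X^4] = d^4M/dt^4 |_{t=0} = 1/42

M_X(t) = ₁F₁(2; 7; t)
dM/dt = 2*₁F₁(3; 8; t)/7
d^2M/dt^2 = 3*₁F₁(4; 9; t)/28
d^3M/dt^3 = ₁F₁(5; 10; t)/21
d^4M/dt^4 = ₁F₁(6; 11; t)/42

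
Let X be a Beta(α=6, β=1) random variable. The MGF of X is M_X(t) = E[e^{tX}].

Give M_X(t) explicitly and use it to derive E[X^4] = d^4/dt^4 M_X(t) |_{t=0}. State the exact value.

M_X(t) = ₁F₁(6; 7; t)
M′(t) = 6*₁F₁(7; 8; t)/7
M′′(t) = 3*₁F₁(8; 9; t)/4
M′′′(t) = 2*₁F₁(9; 10; t)/3
M′′′′(t) = 3*₁F₁(10; 11; t)/5

E[X^4] = M′′′′(0) = 3/5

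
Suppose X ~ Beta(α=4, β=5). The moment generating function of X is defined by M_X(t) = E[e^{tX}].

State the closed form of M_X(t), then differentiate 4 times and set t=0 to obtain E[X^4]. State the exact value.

M_X(t) = ₁F₁(4; 9; t)
M^(4)(t) = 7*₁F₁(8; 13; t)/99

E[X^4] = M^(4)(0) = 7/99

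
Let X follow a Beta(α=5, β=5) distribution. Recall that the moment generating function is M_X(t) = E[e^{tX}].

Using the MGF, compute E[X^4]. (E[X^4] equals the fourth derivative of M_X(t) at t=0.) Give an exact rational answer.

M_X(t) = ₁F₁(5; 10; t)
D^4[M](t) = 14*₁F₁(9; 14; t)/143

E[X^4] = D^4[M](0) = 14/143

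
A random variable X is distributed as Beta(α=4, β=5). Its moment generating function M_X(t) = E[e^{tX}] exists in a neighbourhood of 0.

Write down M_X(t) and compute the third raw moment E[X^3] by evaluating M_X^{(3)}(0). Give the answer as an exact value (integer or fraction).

M_X(t) = ₁F₁(4; 9; t)
M′(t) = 4*₁F₁(5; 10; t)/9
M′′(t) = 2*₁F₁(6; 11; t)/9
M′′′(t) = 4*₁F₁(7; 12; t)/33

E[X^3] = M′′′(0) = 4/33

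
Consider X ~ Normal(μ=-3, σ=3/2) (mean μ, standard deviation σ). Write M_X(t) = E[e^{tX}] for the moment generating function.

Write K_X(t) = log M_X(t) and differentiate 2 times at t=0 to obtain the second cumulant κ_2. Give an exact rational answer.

κ_2 = K^(2)(0) = 9/4

M_X(t) = e^(9*t^2/8 - 3*t)
K_X(t) = log M_X(t) = 9*t^2/8 - 3*t
K^(2)(t) = 9/4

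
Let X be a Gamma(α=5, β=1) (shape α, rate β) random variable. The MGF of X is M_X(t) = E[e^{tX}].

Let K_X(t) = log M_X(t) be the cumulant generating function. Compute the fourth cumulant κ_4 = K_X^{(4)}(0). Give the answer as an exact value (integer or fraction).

M_X(t) = (1 - t)^(-5)
K_X(t) = log M_X(t) = -5*log(1 - t)
D^4[K](t) = 30/(t^4 - 4*t^3 + 6*t^2 - 4*t + 1)

κ_4 = D^4[K](0) = 30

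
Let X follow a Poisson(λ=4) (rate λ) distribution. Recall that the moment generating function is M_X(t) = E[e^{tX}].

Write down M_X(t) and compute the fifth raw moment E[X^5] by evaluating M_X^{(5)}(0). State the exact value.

M_X(t) = e^(4*e^(t) - 4)
M^(5)(t) = (1024*e^(5*t)*e^(4*e^(t)) + 2560*e^(4*t)*e^(4*e^(t)) + 1600*e^(3*t)*e^(4*e^(t)) + 240*e^(2*t)*e^(4*e^(t)) + 4*e^(t)*e^(4*e^(t)))*e^(-4)

E[X^5] = M^(5)(0) = 5428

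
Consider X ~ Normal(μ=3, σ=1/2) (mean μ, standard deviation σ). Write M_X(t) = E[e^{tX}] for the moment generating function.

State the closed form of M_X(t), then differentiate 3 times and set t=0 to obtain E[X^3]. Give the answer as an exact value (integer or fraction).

M_X(t) = e^(t^2/8 + 3*t)
dM/dt = t*e^(3*t)*e^(t^2/8)/4 + 3*e^(3*t)*e^(t^2/8)
d^2M/dt^2 = t^2*e^(3*t)*e^(t^2/8)/16 + 3*t*e^(3*t)*e^(t^2/8)/2 + 37*e^(3*t)*e^(t^2/8)/4
d^3M/dt^3 = t^3*e^(3*t)*e^(t^2/8)/64 + 9*t^2*e^(3*t)*e^(t^2/8)/16 + 111*t*e^(3*t)*e^(t^2/8)/16 + 117*e^(3*t)*e^(t^2/8)/4

E[X^3] = d^3M/dt^3 |_{t=0} = 117/4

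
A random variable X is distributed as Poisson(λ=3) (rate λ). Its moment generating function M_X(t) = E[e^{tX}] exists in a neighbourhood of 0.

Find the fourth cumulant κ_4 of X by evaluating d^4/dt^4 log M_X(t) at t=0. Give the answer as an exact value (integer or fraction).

κ_4 = K′′′′(0) = 3

M_X(t) = e^(3*e^(t) - 3)
K_X(t) = log M_X(t) = 3*e^(t) - 3
K′(t) = 3*e^(t)
K′′(t) = 3*e^(t)
K′′′(t) = 3*e^(t)
K′′′′(t) = 3*e^(t)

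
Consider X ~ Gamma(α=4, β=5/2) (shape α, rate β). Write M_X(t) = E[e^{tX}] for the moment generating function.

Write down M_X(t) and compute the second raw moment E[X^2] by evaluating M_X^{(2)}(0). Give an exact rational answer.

M_X(t) = 625/(16*(5/2 - t)^4)
M^(2)(t) = 50000/(64*t^6 - 960*t^5 + 6000*t^4 - 20000*t^3 + 37500*t^2 - 37500*t + 15625)

E[X^2] = M^(2)(0) = 16/5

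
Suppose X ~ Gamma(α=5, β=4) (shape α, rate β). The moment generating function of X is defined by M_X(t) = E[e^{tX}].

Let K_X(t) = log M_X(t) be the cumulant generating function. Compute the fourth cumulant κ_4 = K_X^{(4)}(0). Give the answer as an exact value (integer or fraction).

κ_4 = K′′′′(0) = 15/128

M_X(t) = 1024/(4 - t)^5
K_X(t) = log M_X(t) = -5*log(4 - t) + 10*log(2)
K′(t) = -5/(t - 4)
K′′(t) = 5/(t^2 - 8*t + 16)
K′′′(t) = -10/(t^3 - 12*t^2 + 48*t - 64)
K′′′′(t) = 30/(t^4 - 16*t^3 + 96*t^2 - 256*t + 256)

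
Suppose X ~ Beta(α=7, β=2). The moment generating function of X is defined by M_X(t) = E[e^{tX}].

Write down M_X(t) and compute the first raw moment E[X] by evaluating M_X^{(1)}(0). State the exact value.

M_X(t) = ₁F₁(7; 9; t)
M′(t) = 7*₁F₁(8; 10; t)/9

E[X] = M′(0) = 7/9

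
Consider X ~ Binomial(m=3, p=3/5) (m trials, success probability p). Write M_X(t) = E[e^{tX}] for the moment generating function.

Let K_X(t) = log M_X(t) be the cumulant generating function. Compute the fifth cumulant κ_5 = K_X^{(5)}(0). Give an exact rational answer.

M_X(t) = (3*e^(t)/5 + 2/5)^3
K_X(t) = log M_X(t) = 3*log(3*e^(t)/5 + 2/5)
K′(t) = 9*e^(t)/(3*e^(t) + 2)
K′′(t) = 18*e^(t)/(9*e^(2*t) + 12*e^(t) + 4)
K′′′(t) = (-54*e^(2*t) + 36*e^(t))/(27*e^(3*t) + 54*e^(2*t) + 36*e^(t) + 8)
K′′′′(t) = (162*e^(3*t) - 432*e^(2*t) + 72*e^(t))/(81*e^(4*t) + 216*e^(3*t) + 216*e^(2*t) + 96*e^(t) + 16)
K′′′′′(t) = (-486*e^(4*t) + 3564*e^(3*t) - 2376*e^(2*t) + 144*e^(t))/(243*e^(5*t) + 810*e^(4*t) + 1080*e^(3*t) + 720*e^(2*t) + 240*e^(t) + 32)

κ_5 = K′′′′′(0) = 846/3125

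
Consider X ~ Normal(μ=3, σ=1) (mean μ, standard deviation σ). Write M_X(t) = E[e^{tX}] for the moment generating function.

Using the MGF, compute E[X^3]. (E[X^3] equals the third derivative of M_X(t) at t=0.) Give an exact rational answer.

E[X^3] = M′′′(0) = 36

M_X(t) = e^(t^2/2 + 3*t)
M′(t) = t*e^(3*t)*e^(t^2/2) + 3*e^(3*t)*e^(t^2/2)
M′′(t) = t^2*e^(3*t)*e^(t^2/2) + 6*t*e^(3*t)*e^(t^2/2) + 10*e^(3*t)*e^(t^2/2)
M′′′(t) = t^3*e^(3*t)*e^(t^2/2) + 9*t^2*e^(3*t)*e^(t^2/2) + 30*t*e^(3*t)*e^(t^2/2) + 36*e^(3*t)*e^(t^2/2)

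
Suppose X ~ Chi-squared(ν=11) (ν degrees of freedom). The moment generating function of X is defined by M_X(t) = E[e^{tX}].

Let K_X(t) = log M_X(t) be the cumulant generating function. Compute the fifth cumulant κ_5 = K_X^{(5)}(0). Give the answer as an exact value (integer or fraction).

M_X(t) = (1 - 2*t)^(-11/2)
K_X(t) = log M_X(t) = -11*log(1 - 2*t)/2
K^(5)(t) = -4224/(32*t^5 - 80*t^4 + 80*t^3 - 40*t^2 + 10*t - 1)

κ_5 = K^(5)(0) = 4224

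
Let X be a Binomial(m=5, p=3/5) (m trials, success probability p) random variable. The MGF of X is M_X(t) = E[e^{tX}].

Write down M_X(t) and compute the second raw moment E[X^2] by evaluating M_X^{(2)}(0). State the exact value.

E[X^2] = M′′(0) = 51/5

M_X(t) = (3*e^(t)/5 + 2/5)^5
M′(t) = 243*e^(5*t)/625 + 648*e^(4*t)/625 + 648*e^(3*t)/625 + 288*e^(2*t)/625 + 48*e^(t)/625
M′′(t) = 243*e^(5*t)/125 + 2592*e^(4*t)/625 + 1944*e^(3*t)/625 + 576*e^(2*t)/625 + 48*e^(t)/625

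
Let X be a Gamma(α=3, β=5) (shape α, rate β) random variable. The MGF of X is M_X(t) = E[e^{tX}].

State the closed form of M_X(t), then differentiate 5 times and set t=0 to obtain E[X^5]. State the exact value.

E[X^5] = M′′′′′(0) = 504/625

M_X(t) = 125/(5 - t)^3
M′(t) = 375/(t^4 - 20*t^3 + 150*t^2 - 500*t + 625)
M′′(t) = -1500/(t^5 - 25*t^4 + 250*t^3 - 1250*t^2 + 3125*t - 3125)
M′′′(t) = 7500/(t^6 - 30*t^5 + 375*t^4 - 2500*t^3 + 9375*t^2 - 18750*t + 15625)
M′′′′(t) = -45000/(t^7 - 35*t^6 + 525*t^5 - 4375*t^4 + 21875*t^3 - 65625*t^2 + 109375*t - 78125)
M′′′′′(t) = 315000/(t^8 - 40*t^7 + 700*t^6 - 7000*t^5 + 43750*t^4 - 175000*t^3 + 437500*t^2 - 625000*t + 390625)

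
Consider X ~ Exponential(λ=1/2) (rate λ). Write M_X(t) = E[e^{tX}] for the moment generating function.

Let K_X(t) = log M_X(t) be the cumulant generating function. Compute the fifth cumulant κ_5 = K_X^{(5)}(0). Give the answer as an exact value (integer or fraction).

κ_5 = K′′′′′(0) = 768

M_X(t) = 1/(2*(1/2 - t))
K_X(t) = log M_X(t) = -log(1/2 - t) - log(2)
K′(t) = -2/(2*t - 1)
K′′(t) = 4/(4*t^2 - 4*t + 1)
K′′′(t) = -16/(8*t^3 - 12*t^2 + 6*t - 1)
K′′′′(t) = 96/(16*t^4 - 32*t^3 + 24*t^2 - 8*t + 1)
K′′′′′(t) = -768/(32*t^5 - 80*t^4 + 80*t^3 - 40*t^2 + 10*t - 1)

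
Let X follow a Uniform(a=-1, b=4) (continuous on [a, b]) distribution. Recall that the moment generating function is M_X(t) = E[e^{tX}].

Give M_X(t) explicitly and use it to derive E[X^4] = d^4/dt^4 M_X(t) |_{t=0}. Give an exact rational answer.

M_X(t) = (e^(4*t) - e^(-t))/(5*t)
dM/dt = (4*t*e^(5*t) + t - e^(5*t) + 1)*e^(-t)/(5*t^2)
d^2M/dt^2 = (16*t^2*e^(5*t) - t^2 - 8*t*e^(5*t) - 2*t + 2*e^(5*t) - 2)*e^(-t)/(5*t^3)
d^3M/dt^3 = (64*t^3*e^(5*t) + t^3 - 48*t^2*e^(5*t) + 3*t^2 + 24*t*e^(5*t) + 6*t - 6*e^(5*t) + 6)*e^(-t)/(5*t^4)
d^4M/dt^4 = (256*t^4*e^(5*t) - t^4 - 256*t^3*e^(5*t) - 4*t^3 + 192*t^2*e^(5*t) - 12*t^2 - 96*t*e^(5*t) - 24*t + 24*e^(5*t) - 24)*e^(-t)/(5*t^5)

E[X^4] = d^4M/dt^4 |_{t=0} = 41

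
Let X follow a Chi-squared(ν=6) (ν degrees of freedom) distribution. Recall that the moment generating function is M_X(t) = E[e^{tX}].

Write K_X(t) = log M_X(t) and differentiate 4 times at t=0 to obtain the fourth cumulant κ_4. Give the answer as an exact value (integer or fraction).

M_X(t) = (1 - 2*t)^(-3)
K_X(t) = log M_X(t) = -3*log(1 - 2*t)
K′(t) = -6/(2*t - 1)
K′′(t) = 12/(4*t^2 - 4*t + 1)
K′′′(t) = -48/(8*t^3 - 12*t^2 + 6*t - 1)
K′′′′(t) = 288/(16*t^4 - 32*t^3 + 24*t^2 - 8*t + 1)

κ_4 = K′′′′(0) = 288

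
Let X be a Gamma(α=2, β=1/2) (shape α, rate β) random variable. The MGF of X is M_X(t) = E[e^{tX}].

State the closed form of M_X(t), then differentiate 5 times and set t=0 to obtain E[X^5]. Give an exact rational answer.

M_X(t) = 1/(4*(1/2 - t)^2)
D^5[M](t) = -23040/(128*t^7 - 448*t^6 + 672*t^5 - 560*t^4 + 280*t^3 - 84*t^2 + 14*t - 1)

E[X^5] = D^5[M](0) = 23040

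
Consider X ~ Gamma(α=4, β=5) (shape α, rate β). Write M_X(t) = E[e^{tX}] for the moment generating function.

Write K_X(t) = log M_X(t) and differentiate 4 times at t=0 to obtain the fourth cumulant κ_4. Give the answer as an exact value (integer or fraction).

M_X(t) = 625/(5 - t)^4
K_X(t) = log M_X(t) = -4*log(5 - t) + 4*log(5)
K′(t) = -4/(t - 5)
K′′(t) = 4/(t^2 - 10*t + 25)
K′′′(t) = -8/(t^3 - 15*t^2 + 75*t - 125)
K′′′′(t) = 24/(t^4 - 20*t^3 + 150*t^2 - 500*t + 625)

κ_4 = K′′′′(0) = 24/625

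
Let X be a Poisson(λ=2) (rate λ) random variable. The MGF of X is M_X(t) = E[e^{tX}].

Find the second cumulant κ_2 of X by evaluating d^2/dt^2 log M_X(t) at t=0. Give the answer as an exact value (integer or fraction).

κ_2 = d^2K/dt^2 |_{t=0} = 2

M_X(t) = e^(2*e^(t) - 2)
K_X(t) = log M_X(t) = 2*e^(t) - 2
dK/dt = 2*e^(t)
d^2K/dt^2 = 2*e^(t)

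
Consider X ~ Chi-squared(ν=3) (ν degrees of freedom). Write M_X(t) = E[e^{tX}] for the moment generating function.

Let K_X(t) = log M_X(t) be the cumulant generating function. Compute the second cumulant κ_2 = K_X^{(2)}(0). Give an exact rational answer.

κ_2 = K^(2)(0) = 6

M_X(t) = (1 - 2*t)^(-3/2)
K_X(t) = log M_X(t) = -3*log(1 - 2*t)/2
K^(2)(t) = 6/(4*t^2 - 4*t + 1)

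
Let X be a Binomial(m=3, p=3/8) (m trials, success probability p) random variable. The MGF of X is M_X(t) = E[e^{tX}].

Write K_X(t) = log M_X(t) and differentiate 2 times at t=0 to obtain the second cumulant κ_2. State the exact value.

M_X(t) = (3*e^(t)/8 + 5/8)^3
K_X(t) = log M_X(t) = 3*log(3*e^(t)/8 + 5/8)
K′(t) = 9*e^(t)/(3*e^(t) + 5)
K′′(t) = 45*e^(t)/(9*e^(2*t) + 30*e^(t) + 25)

κ_2 = K′′(0) = 45/64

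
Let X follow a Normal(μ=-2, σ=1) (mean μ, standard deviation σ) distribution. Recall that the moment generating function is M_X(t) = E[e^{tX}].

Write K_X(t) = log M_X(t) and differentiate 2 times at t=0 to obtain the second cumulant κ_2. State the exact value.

M_X(t) = e^(t^2/2 - 2*t)
K_X(t) = log M_X(t) = t^2/2 - 2*t
D^2[K](t) = 1

κ_2 = D^2[K](0) = 1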